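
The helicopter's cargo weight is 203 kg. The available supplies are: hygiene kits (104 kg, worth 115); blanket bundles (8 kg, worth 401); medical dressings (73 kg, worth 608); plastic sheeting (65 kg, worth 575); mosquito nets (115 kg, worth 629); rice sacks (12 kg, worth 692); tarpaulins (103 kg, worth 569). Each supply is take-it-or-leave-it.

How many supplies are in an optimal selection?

4

The maximum people served within 203 kg is 2297.
blanket bundles + plastic sheeting + mosquito nets + rice sacks hits 2297 at 200 kg.
Every optimal selection uses 4 supplies.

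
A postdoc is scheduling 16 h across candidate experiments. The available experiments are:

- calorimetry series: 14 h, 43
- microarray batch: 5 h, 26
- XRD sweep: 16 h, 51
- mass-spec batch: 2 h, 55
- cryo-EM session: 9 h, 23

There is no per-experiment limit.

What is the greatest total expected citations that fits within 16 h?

440

Density check — mass-spec batch 27.50, microarray batch 5.20, XRD sweep 3.19, calorimetry series 3.07 are the best per h.
8×mass-spec batch uses 16 of the 16 h and totals 440.
Nothing else within 16 h beats 440.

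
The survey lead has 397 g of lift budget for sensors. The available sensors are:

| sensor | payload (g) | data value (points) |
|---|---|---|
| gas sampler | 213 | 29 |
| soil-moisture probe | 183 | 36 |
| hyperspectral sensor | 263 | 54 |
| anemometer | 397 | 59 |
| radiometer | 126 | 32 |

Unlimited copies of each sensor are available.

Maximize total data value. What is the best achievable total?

96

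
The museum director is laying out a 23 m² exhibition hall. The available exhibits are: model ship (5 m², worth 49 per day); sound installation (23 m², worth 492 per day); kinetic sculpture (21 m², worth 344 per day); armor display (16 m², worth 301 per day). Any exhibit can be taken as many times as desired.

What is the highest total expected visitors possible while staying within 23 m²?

492

Ranking by ratio (expected visitors/m²): sound installation 21.39, armor display 18.81, kinetic sculpture 16.38.
Best packing: sound installation — 23 m², 492 total.
That's the maximum — no swap from here does better than 492.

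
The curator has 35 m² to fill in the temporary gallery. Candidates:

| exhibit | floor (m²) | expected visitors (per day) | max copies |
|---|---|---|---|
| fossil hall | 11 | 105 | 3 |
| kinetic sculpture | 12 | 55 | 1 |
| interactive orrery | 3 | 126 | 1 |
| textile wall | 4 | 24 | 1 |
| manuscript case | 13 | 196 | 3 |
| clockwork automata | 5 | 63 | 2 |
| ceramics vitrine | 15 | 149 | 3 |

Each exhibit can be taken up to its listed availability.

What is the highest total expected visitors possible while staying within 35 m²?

Taking interactive orrery + 2×manuscript case + clockwork automata: 34 m² used, 581 in expected visitors.
No other feasible combination exceeds 581.

581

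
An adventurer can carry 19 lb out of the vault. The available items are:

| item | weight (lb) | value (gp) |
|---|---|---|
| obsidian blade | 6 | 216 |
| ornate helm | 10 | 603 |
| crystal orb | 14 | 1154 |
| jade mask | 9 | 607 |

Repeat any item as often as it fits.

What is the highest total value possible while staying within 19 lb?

Greedy by ratio would take crystal orb: 14 lb used, total 1154.
The 14 lb tied up in crystal orb is better spent on 2×jade mask — total rises to 1214 (18 lb).
Nothing else within 19 lb beats 1214.

1214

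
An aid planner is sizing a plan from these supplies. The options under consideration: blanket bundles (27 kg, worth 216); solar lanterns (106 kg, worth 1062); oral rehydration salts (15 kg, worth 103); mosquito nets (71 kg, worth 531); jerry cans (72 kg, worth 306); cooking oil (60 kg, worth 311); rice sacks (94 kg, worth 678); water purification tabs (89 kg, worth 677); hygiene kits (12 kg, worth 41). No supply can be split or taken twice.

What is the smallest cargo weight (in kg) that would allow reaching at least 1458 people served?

177

Minimise kg subject to total people served ≥ 1458.
solar lanterns + mosquito nets: 1593 people served at 177 kg.
No combination under 177 kg hits 1458.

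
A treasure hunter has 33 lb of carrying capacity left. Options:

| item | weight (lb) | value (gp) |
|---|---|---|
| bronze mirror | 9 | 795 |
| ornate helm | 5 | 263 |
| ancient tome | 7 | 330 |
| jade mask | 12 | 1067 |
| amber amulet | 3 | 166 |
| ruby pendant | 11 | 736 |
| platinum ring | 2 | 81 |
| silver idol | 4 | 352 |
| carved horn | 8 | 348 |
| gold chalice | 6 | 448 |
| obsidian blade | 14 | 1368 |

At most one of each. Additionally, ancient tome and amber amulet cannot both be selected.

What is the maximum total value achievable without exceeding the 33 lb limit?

Greedy by ratio would take jade mask + amber amulet + silver idol + obsidian blade: 33 lb used, total 2953.
Dropping jade mask and amber amulet frees 15 lb; slotting in bronze mirror + gold chalice (15 lb) lifts the total to 2963 at 33 lb.
Nothing else feasible within 33 lb beats 2963.

2963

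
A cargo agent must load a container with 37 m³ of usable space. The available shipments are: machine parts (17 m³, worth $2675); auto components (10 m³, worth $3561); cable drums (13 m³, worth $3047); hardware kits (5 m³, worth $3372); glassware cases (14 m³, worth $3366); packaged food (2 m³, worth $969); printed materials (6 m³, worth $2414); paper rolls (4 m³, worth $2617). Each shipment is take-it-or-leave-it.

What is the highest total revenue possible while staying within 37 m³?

13885

Filling by ratio: auto components + hardware kits + packaged food + printed materials + paper rolls for 12933, with 10 m³ left unused.
The 6 m³ tied up in printed materials is better spent on glassware cases — total rises to 13885 (35 m³).
No other feasible combination exceeds 13885.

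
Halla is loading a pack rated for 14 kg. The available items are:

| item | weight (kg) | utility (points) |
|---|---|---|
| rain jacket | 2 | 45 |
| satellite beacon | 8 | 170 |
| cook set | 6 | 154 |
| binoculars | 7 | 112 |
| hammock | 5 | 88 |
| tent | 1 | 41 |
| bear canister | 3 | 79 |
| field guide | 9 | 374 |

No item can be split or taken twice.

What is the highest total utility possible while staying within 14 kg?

Ranking by ratio (utility/kg): field guide 41.56, tent 41.00, bear canister 26.33, cook set 25.67.
The ratio heuristic lands on tent + bear canister + field guide (494) but leaves 1 kg idle.
Dropping tent frees 1 kg; slotting in rain jacket (2 kg) lifts the total to 498 at 14 kg.
That's the maximum — no swap from here does better than 498.

498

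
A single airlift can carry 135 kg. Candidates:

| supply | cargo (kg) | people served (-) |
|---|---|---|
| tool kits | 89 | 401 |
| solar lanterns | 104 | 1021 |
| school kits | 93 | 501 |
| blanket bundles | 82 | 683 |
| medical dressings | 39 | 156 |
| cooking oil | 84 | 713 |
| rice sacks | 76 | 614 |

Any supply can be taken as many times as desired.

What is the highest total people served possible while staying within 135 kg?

1021

Solar lanterns uses 104 of the 135 kg and totals 1021.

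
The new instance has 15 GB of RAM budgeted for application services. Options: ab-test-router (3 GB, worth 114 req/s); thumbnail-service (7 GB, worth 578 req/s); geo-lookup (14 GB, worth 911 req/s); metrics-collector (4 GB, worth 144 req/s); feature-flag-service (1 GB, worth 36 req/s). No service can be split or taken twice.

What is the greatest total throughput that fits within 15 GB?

947

A density-first pass picks ab-test-router + thumbnail-service + metrics-collector + feature-flag-service — 872 at 15 GB.
Replace ab-test-router and thumbnail-service and metrics-collector with geo-lookup: the trade gains 75 net, giving 947 at 15 GB.
An exhaustive check of the 32 subsets confirms 947.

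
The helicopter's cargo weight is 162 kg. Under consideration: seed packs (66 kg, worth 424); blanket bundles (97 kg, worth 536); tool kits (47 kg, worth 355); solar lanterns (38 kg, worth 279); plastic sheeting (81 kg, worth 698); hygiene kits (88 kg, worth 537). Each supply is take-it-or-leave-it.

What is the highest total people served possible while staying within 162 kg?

1122

Ranking by ratio (people served/kg): plastic sheeting 8.62, tool kits 7.55, solar lanterns 7.34, seed packs 6.42.
Greedy by ratio would take tool kits + plastic sheeting: 128 kg used, total 1053.
Dropping tool kits frees 47 kg; slotting in seed packs (66 kg) lifts the total to 1122 at 147 kg.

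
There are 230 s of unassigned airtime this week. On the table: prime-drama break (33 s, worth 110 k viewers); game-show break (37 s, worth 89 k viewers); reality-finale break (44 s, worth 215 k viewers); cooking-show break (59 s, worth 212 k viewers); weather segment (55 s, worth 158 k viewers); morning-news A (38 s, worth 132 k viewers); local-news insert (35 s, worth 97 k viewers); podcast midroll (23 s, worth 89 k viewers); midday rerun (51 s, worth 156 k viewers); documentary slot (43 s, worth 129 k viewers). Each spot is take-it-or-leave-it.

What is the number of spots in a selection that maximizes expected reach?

5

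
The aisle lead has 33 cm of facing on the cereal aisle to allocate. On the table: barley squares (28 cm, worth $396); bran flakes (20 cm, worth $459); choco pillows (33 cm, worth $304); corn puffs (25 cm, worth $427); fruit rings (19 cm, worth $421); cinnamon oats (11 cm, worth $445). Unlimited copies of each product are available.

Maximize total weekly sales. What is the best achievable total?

Best packing: 3×cinnamon oats — 33 cm, 1335 total.
Every other selection either busts 33 cm or fails to beat 1335.

1335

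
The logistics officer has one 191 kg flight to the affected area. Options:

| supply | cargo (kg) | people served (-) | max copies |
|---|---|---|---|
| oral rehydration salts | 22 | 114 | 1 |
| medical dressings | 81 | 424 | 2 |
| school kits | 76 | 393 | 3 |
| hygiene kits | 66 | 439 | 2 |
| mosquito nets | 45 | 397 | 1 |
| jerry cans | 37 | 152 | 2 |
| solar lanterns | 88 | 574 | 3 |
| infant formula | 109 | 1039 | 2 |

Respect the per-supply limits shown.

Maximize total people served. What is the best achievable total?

Greedy by ratio would take oral rehydration salts + mosquito nets + infant formula: 176 kg used, total 1550.
The 22 kg tied up in oral rehydration salts is better spent on jerry cans — total rises to 1588 (191 kg).
No other feasible combination exceeds 1588.

1588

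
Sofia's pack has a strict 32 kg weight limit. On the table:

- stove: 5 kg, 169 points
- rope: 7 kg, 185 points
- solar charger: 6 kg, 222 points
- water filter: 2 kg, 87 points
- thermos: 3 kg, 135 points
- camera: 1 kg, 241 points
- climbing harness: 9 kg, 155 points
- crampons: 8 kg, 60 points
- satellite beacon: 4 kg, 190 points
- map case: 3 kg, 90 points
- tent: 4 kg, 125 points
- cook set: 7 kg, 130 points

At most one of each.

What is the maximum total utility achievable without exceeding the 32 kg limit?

1354

The ratio heuristic lands on stove + solar charger + water filter + thermos + camera + satellite beacon + map case + tent (1259) but leaves 4 kg idle.
Dropping map case frees 3 kg; slotting in rope (7 kg) lifts the total to 1354 at 32 kg.
The closest alternative, stove + rope + solar charger + water filter + thermos + camera + satellite beacon + map case, reaches only 1319.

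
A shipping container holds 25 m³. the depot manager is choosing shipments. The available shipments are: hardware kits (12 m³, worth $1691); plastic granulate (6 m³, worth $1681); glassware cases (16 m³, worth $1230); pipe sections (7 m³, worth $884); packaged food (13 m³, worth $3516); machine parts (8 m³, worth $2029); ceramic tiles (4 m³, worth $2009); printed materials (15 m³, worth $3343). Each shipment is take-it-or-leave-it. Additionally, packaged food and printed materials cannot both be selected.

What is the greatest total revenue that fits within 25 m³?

7554

Filling by ratio: plastic granulate + packaged food + ceramic tiles for 7206, with 2 m³ left unused.
Replace plastic granulate with machine parts: the trade gains 348 net, giving 7554 at 25 m³.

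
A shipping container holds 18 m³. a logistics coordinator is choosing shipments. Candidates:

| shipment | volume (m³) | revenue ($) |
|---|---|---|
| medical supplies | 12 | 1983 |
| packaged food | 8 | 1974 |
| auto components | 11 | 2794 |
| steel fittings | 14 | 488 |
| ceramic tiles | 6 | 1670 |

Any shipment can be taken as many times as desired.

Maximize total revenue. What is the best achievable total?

3×ceramic tiles uses 18 of the 18 m³ and totals 5010.
That's the maximum — no swap from here does better than 5010.

5010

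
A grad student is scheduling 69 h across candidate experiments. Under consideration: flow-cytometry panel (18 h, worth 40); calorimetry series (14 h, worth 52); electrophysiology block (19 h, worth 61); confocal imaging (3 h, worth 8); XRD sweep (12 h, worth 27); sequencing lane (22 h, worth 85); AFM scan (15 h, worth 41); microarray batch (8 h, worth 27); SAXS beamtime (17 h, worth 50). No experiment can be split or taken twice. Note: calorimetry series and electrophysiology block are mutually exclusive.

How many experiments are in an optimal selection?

The maximum expected citations within 69 h is 231.
electrophysiology block + confocal imaging + sequencing lane + microarray batch + SAXS beamtime hits 231 at 69 h.
All optima have 5 experiments.

5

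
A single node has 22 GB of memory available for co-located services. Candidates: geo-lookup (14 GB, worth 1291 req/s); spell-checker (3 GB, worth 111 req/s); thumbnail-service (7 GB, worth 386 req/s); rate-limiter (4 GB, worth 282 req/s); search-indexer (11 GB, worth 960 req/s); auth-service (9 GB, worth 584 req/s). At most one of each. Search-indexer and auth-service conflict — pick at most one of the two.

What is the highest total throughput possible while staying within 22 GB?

1684

Geo-lookup + spell-checker + rate-limiter uses 21 of the 22 GB and totals 1684.
An exhaustive check of the 64 subsets confirms 1684.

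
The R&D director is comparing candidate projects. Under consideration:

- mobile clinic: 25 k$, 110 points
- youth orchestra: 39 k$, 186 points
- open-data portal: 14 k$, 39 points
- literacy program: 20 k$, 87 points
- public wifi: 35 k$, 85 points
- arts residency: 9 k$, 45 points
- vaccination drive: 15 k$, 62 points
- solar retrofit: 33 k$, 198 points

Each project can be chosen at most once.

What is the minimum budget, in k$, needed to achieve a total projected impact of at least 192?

33

Need the lightest bundle worth ≥ 192.
Taking solar retrofit gives 198 (≥ 192) for 33 k$.
Below 33 k$ the best achievable stays under 192.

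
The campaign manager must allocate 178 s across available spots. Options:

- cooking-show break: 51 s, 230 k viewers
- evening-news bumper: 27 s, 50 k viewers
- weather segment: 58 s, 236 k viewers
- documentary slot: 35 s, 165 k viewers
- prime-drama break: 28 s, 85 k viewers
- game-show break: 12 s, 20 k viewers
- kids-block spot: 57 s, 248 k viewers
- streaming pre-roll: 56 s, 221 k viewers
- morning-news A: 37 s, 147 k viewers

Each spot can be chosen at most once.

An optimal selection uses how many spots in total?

4

The maximum expected reach within 178 s is 734.
For example weather segment + documentary slot + prime-drama break + kids-block spot achieves it, using 178 s.
All optima have 4 spots.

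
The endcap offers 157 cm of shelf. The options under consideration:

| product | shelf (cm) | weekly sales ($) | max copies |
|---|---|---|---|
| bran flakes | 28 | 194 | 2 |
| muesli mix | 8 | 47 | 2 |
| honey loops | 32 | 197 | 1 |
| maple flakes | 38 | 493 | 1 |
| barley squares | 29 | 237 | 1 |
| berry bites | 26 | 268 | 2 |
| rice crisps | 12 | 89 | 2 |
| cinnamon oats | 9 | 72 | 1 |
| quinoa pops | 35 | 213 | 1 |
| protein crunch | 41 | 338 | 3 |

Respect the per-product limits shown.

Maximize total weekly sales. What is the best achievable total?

The ratio heuristic lands on maple flakes + 2×berry bites + rice crisps + cinnamon oats + protein crunch (1528) but leaves 5 cm idle.
The 9 cm tied up in cinnamon oats is better spent on rice crisps — total rises to 1545 (155 cm).
No other feasible combination exceeds 1545.

1545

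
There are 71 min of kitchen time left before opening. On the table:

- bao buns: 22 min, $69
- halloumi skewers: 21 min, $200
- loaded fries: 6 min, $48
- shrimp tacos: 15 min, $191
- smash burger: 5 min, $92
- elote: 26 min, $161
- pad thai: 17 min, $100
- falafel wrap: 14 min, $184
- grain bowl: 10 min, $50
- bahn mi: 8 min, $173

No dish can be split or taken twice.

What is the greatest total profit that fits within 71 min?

Halloumi skewers + loaded fries + shrimp tacos + smash burger + falafel wrap + bahn mi uses 69 of the 71 min and totals 888.
Every other selection either busts 71 min or fails to beat 888.

888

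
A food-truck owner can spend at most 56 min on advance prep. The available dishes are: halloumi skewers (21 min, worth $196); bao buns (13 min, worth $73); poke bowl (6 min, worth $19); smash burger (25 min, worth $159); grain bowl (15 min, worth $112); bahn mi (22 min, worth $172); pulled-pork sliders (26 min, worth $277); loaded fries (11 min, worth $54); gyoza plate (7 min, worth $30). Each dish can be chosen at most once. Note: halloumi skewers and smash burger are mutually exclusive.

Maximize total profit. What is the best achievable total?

The ratio ordering already packs tightly: halloumi skewers + pulled-pork sliders + gyoza plate, 54 min, 503.
Next best is halloumi skewers + poke bowl + pulled-pork sliders at 492 (53 min) — short by 11.

503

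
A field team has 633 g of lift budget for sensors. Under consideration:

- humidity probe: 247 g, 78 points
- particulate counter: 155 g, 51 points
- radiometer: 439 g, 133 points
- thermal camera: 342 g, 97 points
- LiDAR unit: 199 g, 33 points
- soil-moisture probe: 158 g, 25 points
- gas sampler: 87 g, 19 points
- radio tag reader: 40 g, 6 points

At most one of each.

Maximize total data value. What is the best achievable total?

184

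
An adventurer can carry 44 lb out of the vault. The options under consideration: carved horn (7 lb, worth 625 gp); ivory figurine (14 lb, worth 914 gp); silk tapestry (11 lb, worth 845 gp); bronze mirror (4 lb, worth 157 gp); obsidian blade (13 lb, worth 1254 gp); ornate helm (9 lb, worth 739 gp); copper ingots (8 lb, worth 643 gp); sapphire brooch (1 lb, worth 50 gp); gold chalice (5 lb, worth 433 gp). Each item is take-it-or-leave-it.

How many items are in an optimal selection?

5

Optimal total is 3800.
One optimal bundle: carved horn + silk tapestry + obsidian blade + copper ingots + gold chalice (44 lb).
Any selection reaching 3800 contains exactly 5 items.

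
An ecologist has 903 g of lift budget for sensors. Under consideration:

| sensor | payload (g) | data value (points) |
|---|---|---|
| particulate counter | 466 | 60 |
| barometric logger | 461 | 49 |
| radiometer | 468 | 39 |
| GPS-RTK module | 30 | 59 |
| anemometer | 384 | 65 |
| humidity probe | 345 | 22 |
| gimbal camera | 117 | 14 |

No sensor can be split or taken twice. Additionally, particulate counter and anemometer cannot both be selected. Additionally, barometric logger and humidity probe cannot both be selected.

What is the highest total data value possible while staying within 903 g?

173

Barometric logger + GPS-RTK module + anemometer uses 875 of the 903 g and totals 173.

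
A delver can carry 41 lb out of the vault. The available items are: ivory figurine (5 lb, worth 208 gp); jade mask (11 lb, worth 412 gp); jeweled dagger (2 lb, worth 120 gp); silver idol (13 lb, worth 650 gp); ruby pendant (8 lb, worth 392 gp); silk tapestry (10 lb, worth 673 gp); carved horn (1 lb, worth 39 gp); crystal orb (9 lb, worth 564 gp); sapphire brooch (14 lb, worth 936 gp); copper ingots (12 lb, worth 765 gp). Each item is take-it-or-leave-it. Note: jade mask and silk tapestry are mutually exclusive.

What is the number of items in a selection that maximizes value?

4

The maximum value within 41 lb is 2582.
ivory figurine + silk tapestry + sapphire brooch + copper ingots hits 2582 at 41 lb.
All optima have 4 items.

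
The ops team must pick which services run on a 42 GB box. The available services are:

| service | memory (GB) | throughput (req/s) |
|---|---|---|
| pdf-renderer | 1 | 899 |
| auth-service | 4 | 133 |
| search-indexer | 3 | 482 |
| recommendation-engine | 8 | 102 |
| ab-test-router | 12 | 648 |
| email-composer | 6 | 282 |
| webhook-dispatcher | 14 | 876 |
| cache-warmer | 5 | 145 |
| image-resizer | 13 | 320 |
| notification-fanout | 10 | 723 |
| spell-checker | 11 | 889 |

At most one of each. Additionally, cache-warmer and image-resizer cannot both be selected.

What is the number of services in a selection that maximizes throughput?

5

Optimal total is 3869.
pdf-renderer + search-indexer + webhook-dispatcher + notification-fanout + spell-checker hits 3869 at 39 GB.
Every optimal selection uses 5 services.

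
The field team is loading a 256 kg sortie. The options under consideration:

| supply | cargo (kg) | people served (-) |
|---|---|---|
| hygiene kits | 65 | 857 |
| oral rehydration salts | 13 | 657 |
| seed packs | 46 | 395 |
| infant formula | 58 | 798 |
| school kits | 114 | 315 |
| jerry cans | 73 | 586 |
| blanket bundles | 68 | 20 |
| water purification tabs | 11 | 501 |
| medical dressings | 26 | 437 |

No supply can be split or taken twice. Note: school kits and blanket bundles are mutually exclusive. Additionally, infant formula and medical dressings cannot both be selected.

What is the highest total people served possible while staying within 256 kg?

3433

Best packing: hygiene kits + oral rehydration salts + seed packs + jerry cans + water purification tabs + medical dressings — 234 kg, 3433 total.
Runner-up hygiene kits + oral rehydration salts + infant formula + jerry cans + water purification tabs tops out at 3399.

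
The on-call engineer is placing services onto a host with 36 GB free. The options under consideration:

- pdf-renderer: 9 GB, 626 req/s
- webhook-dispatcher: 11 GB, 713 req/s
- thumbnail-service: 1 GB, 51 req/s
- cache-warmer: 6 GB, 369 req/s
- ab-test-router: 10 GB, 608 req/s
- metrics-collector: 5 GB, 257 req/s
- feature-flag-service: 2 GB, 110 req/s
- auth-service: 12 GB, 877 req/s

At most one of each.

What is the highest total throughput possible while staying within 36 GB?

2377

Density check — auth-service 73.08, pdf-renderer 69.56, webhook-dispatcher 64.82, cache-warmer 61.50 are the best per GB.
Best packing: pdf-renderer + webhook-dispatcher + thumbnail-service + feature-flag-service + auth-service — 35 GB, 2377 total.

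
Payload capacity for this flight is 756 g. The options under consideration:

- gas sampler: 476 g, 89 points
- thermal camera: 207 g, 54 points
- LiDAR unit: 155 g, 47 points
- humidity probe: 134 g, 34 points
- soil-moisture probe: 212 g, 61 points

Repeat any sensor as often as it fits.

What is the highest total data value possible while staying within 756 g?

222

Density check — LiDAR unit 0.30, soil-moisture probe 0.29, thermal camera 0.26 are the best per g.
4×LiDAR unit + humidity probe uses 754 of the 756 g and totals 222.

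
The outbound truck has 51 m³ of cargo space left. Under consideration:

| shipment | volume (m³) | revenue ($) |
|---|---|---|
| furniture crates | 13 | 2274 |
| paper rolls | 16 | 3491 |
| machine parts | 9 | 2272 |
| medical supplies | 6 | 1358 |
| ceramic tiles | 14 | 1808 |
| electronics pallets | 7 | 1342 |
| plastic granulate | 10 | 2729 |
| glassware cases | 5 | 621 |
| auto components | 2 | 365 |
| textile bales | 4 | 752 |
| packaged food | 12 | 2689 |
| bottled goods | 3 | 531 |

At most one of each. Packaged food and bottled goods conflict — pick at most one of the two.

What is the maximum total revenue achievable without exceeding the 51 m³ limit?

11933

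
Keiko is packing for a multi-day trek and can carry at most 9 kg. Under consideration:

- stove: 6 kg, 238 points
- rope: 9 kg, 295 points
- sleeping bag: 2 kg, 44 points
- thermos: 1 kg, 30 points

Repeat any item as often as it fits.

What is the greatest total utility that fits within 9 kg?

328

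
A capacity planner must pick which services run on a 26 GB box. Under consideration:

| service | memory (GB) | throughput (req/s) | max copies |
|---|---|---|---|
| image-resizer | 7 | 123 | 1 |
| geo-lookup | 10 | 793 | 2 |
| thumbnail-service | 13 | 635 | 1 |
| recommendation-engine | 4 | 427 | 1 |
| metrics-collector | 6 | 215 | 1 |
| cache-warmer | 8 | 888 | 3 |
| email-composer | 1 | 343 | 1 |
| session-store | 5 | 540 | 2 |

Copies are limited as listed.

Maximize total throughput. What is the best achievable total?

Taking the top-ratio services first gives 3×cache-warmer + email-composer for 3007 (25 GB).
Replace cache-warmer with recommendation-engine + session-store: the trade gains 79 net, giving 3086 at 26 GB.
Every other selection either busts 26 GB or exceeds an availability limit or fails to beat 3086.

3086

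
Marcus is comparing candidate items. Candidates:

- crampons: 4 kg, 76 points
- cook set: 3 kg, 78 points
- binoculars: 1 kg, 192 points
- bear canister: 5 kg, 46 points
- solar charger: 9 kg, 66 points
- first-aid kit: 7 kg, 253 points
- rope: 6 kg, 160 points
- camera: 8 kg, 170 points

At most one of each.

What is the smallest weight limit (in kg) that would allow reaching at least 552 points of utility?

Look for the lowest-weight combination reaching 552.
Taking binoculars + first-aid kit + rope gives 605 (≥ 552) for 14 kg.
Any bundle with less than 14 kg falls short of 552.

14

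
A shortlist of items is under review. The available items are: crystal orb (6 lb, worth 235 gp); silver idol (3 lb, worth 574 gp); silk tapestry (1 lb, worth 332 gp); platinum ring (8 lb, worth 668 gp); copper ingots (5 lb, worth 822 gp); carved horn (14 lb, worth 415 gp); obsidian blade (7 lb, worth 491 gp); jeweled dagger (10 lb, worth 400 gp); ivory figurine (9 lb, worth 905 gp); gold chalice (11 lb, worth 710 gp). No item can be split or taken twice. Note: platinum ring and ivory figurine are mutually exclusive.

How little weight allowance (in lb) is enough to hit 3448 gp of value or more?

Look for the lowest-weight combination reaching 3448.
silver idol + silk tapestry + copper ingots + obsidian blade + jeweled dagger + ivory figurine reaches 3524 using 35 lb.
Any bundle with less than 35 lb falls short of 3448.

35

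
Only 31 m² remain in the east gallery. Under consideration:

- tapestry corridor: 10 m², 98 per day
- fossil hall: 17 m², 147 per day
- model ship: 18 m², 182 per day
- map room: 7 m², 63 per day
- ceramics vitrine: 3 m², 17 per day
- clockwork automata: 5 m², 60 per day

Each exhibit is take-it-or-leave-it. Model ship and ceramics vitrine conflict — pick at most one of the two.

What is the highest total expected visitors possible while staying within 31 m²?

305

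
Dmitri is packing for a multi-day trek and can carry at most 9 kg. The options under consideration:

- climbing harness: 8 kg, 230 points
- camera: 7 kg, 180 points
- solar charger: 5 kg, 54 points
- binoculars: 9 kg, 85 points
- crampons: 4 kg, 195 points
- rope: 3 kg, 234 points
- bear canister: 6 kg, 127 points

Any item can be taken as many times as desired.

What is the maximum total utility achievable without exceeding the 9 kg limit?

702

3×rope uses 9 of the 9 kg and totals 702.
Every other selection either busts 9 kg or fails to beat 702.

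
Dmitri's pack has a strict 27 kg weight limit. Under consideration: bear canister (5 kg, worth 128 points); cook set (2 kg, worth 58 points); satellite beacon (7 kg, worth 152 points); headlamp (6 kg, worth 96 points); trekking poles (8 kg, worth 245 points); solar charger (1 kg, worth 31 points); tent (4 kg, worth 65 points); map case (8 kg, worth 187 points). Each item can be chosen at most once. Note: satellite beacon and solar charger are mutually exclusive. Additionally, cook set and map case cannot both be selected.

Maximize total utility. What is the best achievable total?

Taking bear canister + headlamp + trekking poles + map case: 27 kg used, 656 in utility.

656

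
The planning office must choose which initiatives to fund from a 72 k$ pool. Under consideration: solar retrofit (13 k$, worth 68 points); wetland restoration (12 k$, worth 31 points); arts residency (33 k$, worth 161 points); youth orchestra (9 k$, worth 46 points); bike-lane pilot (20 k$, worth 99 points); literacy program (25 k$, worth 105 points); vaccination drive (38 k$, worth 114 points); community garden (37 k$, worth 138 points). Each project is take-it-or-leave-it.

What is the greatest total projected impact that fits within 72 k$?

334

By projected impact per k$: solar retrofit 5.23, youth orchestra 5.11, bike-lane pilot 4.95 lead.
Filling by ratio: solar retrofit + youth orchestra + bike-lane pilot + literacy program for 318, with 5 k$ left unused.
Dropping youth orchestra and bike-lane pilot frees 29 k$; slotting in arts residency (33 k$) lifts the total to 334 at 71 k$.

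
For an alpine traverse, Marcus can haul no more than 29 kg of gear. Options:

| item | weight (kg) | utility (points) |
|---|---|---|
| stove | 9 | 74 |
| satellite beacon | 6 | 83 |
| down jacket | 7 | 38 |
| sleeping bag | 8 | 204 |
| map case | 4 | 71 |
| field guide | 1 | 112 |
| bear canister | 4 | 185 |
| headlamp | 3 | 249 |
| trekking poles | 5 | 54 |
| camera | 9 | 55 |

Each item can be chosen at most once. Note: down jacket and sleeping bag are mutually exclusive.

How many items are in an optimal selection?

6

Optimal total is 904.
For example satellite beacon + sleeping bag + map case + field guide + bear canister + headlamp achieves it, using 26 kg.
All optima have 6 items.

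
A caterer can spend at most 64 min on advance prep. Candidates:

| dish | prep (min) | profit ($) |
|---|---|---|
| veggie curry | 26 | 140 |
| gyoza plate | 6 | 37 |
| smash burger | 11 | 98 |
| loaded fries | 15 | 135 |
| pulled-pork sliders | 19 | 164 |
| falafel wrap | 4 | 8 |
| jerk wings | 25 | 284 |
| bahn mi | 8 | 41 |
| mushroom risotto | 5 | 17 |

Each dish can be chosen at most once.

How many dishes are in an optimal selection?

4

Best achievable profit is 600.
For example loaded fries + pulled-pork sliders + jerk wings + mushroom risotto achieves it, using 64 min.
All optima have 4 dishes.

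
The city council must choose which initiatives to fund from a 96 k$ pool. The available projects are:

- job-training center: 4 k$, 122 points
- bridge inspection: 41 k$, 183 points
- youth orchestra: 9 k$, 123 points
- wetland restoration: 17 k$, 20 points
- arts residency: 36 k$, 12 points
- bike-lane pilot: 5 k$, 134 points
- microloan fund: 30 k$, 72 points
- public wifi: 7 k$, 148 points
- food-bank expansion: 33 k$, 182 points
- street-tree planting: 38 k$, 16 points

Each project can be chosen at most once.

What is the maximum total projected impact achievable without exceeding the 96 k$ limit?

Greedy by ratio would take job-training center + youth orchestra + bike-lane pilot + microloan fund + public wifi + food-bank expansion: 88 k$ used, total 781.
Replace food-bank expansion with bridge inspection: the trade gains 1 net, giving 782 at 96 k$.

782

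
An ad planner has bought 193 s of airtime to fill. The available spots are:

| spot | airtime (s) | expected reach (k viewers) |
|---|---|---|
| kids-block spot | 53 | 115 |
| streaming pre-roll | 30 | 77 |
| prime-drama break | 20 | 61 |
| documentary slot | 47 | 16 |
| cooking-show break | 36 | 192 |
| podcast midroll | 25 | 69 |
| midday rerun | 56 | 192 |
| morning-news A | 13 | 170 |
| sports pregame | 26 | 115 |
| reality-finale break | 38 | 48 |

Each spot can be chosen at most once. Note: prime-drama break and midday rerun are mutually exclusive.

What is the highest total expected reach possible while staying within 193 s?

815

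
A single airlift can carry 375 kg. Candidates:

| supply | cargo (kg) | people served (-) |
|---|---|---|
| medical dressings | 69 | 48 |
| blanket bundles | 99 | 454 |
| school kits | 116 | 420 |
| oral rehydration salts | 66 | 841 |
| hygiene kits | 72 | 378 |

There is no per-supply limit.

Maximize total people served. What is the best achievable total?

Taking 5×oral rehydration salts: 330 kg used, 4205 in people served.

4205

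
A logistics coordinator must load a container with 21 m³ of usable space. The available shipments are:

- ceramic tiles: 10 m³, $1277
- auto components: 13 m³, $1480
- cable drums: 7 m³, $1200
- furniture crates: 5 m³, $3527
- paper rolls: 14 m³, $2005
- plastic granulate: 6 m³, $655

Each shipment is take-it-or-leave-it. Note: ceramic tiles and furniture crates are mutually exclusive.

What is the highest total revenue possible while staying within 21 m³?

5532

A density-first pass picks cable drums + furniture crates + plastic granulate — 5382 at 18 m³.
Dropping cable drums and plastic granulate frees 13 m³; slotting in paper rolls (14 m³) lifts the total to 5532 at 19 m³.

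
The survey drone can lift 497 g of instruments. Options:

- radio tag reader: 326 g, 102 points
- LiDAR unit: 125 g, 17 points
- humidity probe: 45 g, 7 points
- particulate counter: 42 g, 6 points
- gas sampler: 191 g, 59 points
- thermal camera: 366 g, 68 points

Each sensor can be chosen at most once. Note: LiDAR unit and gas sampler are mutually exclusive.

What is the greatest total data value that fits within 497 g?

126

Ranking by ratio (data value/g): radio tag reader 0.31, gas sampler 0.31, thermal camera 0.19, humidity probe 0.16.
Filling by ratio: radio tag reader + humidity probe + particulate counter for 115, with 84 g left unused.
The 42 g tied up in particulate counter is better spent on LiDAR unit — total rises to 126 (496 g).
Next best is radio tag reader + LiDAR unit + particulate counter at 125 (493 g) — short by 1.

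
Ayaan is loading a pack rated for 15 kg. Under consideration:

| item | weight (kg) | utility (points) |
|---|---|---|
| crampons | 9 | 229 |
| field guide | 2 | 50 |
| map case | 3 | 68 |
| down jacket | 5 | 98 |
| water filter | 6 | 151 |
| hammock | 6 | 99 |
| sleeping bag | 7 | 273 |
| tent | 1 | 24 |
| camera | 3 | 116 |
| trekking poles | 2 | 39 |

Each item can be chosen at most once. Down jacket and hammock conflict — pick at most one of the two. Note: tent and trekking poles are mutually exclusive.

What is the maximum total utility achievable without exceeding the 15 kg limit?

Taking field guide + map case + sleeping bag + camera: 15 kg used, 507 in utility.
Next best is map case + sleeping bag + camera + trekking poles at 496 (15 kg) — short by 11.

507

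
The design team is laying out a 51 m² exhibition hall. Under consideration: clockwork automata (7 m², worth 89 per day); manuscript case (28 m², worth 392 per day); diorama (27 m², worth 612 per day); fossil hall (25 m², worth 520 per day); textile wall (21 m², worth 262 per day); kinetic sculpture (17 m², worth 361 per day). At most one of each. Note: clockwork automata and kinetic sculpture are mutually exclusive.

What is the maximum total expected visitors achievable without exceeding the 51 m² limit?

973

Best packing: diorama + kinetic sculpture — 44 m², 973 total.
The closest alternative, fossil hall + kinetic sculpture, reaches only 881.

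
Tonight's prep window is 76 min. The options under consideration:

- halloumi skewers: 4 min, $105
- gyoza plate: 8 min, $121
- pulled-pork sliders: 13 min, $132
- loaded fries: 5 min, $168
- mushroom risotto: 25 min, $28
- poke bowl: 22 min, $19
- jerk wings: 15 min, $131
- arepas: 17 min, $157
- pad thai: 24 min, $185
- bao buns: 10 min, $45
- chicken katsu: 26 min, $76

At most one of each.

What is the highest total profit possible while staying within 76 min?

Filling by ratio: halloumi skewers + gyoza plate + pulled-pork sliders + loaded fries + jerk wings + arepas + bao buns for 859, with 4 min left unused.
Replace jerk wings and bao buns with pad thai: the trade gains 9 net, giving 868 at 71 min.

868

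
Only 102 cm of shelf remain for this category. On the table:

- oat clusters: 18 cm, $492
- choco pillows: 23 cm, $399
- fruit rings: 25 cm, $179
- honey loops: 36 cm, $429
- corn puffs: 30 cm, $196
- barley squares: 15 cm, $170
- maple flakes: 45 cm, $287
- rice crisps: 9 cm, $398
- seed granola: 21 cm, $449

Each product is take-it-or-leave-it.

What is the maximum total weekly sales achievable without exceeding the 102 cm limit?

Ranking by ratio (weekly sales/cm): rice crisps 44.22, oat clusters 27.33, seed granola 21.38, choco pillows 17.35.
Greedy by ratio would take oat clusters + choco pillows + barley squares + rice crisps + seed granola: 86 cm used, total 1908.
Dropping choco pillows frees 23 cm; slotting in honey loops (36 cm) lifts the total to 1938 at 99 cm.
Next best is oat clusters + choco pillows + corn puffs + rice crisps + seed granola at 1934 (101 cm) — short by 4.

1938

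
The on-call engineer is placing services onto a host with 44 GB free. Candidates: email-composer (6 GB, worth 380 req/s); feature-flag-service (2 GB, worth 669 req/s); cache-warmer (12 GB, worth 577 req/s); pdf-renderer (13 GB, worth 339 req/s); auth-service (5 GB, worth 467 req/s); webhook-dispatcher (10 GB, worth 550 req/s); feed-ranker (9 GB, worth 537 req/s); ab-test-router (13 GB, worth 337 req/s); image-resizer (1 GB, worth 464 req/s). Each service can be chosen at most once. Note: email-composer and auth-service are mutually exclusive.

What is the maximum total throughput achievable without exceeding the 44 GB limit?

3264

Feature-flag-service + cache-warmer + auth-service + webhook-dispatcher + feed-ranker + image-resizer uses 39 of the 44 GB and totals 3264.
Next best is email-composer + feature-flag-service + cache-warmer + webhook-dispatcher + feed-ranker + image-resizer at 3177 (40 GB) — short by 87.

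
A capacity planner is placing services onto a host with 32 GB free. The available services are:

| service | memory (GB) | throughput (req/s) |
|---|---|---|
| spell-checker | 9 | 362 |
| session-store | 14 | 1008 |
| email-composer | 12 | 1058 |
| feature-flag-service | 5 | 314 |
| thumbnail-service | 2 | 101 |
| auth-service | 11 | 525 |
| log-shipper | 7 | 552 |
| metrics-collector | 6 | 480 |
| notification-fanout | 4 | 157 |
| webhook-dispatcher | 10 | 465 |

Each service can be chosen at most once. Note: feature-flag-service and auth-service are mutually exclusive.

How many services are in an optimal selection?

Best achievable throughput is 2546.
One optimal bundle: session-store + email-composer + metrics-collector (32 GB).
All optima have 3 services.

3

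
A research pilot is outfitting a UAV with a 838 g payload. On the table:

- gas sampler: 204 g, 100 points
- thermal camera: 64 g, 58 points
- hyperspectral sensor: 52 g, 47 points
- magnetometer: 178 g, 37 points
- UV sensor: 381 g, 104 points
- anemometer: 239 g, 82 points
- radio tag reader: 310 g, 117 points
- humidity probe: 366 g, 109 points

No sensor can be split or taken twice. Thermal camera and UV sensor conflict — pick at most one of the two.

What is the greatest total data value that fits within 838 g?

359

By data value per g: thermal camera 0.91, hyperspectral sensor 0.90, gas sampler 0.49 lead.
The ratio ordering already packs tightly: gas sampler + thermal camera + hyperspectral sensor + magnetometer + radio tag reader, 808 g, 359.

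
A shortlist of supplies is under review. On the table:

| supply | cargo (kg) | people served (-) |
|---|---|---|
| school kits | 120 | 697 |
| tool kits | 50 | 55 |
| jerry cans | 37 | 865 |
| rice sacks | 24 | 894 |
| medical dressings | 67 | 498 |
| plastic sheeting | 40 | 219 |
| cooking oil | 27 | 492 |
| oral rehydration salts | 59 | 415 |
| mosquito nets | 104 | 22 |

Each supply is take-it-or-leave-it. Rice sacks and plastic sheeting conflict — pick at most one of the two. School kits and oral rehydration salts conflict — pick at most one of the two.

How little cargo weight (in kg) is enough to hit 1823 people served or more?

88

Need the lightest bundle worth ≥ 1823.
Taking jerry cans + rice sacks + cooking oil gives 2251 (≥ 1823) for 88 kg.
No combination under 88 kg hits 1823.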